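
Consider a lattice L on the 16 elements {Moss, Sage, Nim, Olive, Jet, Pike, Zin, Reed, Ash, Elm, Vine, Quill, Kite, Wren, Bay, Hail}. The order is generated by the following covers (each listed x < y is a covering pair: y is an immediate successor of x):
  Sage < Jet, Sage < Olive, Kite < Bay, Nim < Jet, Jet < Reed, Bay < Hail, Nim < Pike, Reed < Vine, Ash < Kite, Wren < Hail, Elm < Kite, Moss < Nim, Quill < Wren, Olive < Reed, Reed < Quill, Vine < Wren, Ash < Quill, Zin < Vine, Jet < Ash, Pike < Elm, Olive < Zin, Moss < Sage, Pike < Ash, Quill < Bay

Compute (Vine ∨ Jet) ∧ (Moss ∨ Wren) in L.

Vine

Vine ∨ Jet = Vine
Moss ∨ Wren = Wren
Vine ∧ Wren = Vine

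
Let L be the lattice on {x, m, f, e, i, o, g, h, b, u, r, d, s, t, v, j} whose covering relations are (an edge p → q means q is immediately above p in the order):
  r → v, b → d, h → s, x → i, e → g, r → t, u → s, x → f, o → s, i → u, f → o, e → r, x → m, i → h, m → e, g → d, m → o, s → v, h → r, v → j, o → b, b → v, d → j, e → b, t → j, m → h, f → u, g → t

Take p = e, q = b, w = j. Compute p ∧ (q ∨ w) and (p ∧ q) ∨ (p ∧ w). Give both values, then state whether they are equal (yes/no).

q ∨ w = j, so p ∧ (q ∨ w) = e ∧ j = e.
p ∧ q = e and p ∧ w = e, so (p ∧ q) ∨ (p ∧ w) = e ∨ e = e.
Equal: yes.

e; e; yes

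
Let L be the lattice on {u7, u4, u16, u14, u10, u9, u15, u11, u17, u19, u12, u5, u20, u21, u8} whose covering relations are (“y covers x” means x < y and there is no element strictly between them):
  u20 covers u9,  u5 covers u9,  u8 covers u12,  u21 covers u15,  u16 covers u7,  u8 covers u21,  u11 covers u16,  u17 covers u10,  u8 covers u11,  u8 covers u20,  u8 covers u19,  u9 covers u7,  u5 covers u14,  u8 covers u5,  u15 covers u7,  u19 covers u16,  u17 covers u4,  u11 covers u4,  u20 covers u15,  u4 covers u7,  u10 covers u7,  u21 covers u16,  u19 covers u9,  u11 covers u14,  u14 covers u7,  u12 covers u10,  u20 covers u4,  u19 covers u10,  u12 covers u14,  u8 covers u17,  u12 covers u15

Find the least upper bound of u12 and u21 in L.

Common upper bounds of {u12, u21}: u8.
The least among these is u8.

u8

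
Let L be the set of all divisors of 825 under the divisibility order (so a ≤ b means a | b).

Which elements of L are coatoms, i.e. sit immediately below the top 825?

165, 275, 75

The coatoms are exactly the elements covered by 825: 165, 275, 75.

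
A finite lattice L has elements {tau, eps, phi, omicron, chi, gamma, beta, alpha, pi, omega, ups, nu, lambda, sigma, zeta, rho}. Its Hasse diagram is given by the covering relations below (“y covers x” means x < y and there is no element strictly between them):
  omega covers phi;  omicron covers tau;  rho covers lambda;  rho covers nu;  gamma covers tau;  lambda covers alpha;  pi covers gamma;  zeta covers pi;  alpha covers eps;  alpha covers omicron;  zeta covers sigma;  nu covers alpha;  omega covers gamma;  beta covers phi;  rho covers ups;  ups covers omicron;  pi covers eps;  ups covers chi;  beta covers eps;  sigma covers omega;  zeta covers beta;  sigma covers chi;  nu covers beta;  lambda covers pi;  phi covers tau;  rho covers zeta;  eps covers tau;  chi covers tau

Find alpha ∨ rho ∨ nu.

rho

Common upper bounds of {alpha, rho, nu}: rho.
The least among these is rho.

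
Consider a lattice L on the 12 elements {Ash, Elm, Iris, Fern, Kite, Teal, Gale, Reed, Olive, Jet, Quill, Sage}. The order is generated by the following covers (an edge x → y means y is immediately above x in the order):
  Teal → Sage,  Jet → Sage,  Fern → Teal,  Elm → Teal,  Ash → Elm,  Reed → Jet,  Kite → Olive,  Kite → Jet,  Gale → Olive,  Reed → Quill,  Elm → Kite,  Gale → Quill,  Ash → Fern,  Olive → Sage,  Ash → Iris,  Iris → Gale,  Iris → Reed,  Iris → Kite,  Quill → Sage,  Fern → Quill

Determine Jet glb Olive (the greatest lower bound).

Kite

Common lower bounds of {Jet, Olive}: Ash, Elm, Iris, Kite.
The greatest among these is Kite.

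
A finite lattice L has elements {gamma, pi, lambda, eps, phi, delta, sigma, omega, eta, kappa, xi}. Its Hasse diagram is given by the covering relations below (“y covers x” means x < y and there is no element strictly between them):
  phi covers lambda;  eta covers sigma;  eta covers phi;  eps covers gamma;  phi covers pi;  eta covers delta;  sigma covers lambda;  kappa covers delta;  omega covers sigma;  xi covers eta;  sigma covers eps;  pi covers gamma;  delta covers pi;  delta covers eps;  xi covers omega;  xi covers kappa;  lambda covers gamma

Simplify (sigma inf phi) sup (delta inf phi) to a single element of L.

phi

sigma ∧ phi = lambda
delta ∧ phi = pi
lambda ∨ pi = phi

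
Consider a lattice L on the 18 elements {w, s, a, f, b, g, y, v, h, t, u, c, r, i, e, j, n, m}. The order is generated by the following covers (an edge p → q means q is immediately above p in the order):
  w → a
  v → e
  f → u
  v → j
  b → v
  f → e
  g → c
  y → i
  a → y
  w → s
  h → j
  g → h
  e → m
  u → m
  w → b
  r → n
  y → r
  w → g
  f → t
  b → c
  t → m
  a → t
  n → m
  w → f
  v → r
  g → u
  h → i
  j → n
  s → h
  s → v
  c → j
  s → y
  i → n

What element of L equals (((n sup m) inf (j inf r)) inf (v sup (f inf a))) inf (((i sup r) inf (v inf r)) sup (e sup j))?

n ∨ m = m
j ∧ r = v
m ∧ v = v
f ∧ a = w
v ∨ w = v
v ∧ v = v
i ∨ r = n
v ∧ r = v
n ∧ v = v
e ∨ j = m
v ∨ m = m
v ∧ m = v

v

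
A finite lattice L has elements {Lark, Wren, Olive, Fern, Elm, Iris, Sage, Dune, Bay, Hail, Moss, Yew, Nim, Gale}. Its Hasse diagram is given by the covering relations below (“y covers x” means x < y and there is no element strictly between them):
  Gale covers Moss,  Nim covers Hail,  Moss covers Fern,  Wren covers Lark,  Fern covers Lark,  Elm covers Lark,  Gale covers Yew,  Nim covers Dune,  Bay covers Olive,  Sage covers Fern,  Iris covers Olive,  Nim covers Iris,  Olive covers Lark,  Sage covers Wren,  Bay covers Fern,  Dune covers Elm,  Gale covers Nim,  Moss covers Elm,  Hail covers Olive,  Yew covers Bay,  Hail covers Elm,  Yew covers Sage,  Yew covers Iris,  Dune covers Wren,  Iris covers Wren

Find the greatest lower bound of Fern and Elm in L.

Lark

Common lower bounds of {Fern, Elm}: Lark.
The greatest among these is Lark.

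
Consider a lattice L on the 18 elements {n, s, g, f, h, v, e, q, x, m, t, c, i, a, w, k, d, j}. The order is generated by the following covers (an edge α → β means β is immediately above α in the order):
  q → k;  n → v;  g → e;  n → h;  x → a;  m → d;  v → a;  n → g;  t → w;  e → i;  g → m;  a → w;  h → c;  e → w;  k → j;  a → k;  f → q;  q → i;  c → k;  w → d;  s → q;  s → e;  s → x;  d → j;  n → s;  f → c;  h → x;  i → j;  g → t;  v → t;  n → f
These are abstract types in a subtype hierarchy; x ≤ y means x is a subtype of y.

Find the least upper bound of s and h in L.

x

Common upper bounds of {s, h}: a, d, j, k, w, x.
The least among these is x.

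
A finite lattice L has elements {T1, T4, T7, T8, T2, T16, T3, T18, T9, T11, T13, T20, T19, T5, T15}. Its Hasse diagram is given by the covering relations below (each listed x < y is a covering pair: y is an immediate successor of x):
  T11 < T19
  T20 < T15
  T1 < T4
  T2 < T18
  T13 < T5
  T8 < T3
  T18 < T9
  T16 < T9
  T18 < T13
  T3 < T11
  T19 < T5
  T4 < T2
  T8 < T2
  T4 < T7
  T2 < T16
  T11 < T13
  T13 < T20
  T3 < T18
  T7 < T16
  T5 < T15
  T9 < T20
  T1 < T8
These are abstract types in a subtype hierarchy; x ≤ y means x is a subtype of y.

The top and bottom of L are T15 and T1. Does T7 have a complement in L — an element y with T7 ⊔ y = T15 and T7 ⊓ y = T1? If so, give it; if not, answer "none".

Need y with T7 ∨ y = T15 and T7 ∧ y = T1.
Checking each element gives: T19.

T19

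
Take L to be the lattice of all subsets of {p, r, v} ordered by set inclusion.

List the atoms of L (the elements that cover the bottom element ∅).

{p}, {r}, {v}

The atoms are exactly the elements that cover ∅: {p}, {r}, {v}.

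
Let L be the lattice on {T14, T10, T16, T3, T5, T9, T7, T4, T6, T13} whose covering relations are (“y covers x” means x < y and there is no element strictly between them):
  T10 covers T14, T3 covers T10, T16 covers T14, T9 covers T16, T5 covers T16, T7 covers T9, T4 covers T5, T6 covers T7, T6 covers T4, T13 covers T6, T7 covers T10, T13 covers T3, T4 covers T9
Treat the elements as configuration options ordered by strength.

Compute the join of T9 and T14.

T9

Common upper bounds of {T9, T14}: T13, T4, T6, T7, T9.
The least among these is T9.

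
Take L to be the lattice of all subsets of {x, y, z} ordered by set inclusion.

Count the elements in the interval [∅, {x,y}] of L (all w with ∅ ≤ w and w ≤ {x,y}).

The interval [∅, {x,y}] = {{x,y}, {x}, {y}, ∅}, which has 4 elements.

4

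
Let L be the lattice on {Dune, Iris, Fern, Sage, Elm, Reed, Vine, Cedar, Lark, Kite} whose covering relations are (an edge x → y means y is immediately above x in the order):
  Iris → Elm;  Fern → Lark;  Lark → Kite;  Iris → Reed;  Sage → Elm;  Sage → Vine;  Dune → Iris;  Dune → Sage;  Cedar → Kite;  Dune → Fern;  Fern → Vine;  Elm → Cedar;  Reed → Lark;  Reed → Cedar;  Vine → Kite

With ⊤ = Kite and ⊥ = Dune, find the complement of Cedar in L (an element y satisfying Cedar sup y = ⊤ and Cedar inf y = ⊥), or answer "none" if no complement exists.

Fern

Need y with Cedar ∨ y = Kite and Cedar ∧ y = Dune.
Checking each element gives: Fern.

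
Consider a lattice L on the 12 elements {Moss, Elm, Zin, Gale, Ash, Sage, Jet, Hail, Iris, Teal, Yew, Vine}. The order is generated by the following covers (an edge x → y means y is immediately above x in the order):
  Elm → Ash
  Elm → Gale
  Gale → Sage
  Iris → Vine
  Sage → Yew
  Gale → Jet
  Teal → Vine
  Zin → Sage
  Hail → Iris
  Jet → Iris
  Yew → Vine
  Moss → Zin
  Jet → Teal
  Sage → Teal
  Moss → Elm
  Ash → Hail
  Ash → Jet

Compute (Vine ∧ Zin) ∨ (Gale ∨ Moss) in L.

Sage

Vine ∧ Zin = Zin
Gale ∨ Moss = Gale
Zin ∨ Gale = Sage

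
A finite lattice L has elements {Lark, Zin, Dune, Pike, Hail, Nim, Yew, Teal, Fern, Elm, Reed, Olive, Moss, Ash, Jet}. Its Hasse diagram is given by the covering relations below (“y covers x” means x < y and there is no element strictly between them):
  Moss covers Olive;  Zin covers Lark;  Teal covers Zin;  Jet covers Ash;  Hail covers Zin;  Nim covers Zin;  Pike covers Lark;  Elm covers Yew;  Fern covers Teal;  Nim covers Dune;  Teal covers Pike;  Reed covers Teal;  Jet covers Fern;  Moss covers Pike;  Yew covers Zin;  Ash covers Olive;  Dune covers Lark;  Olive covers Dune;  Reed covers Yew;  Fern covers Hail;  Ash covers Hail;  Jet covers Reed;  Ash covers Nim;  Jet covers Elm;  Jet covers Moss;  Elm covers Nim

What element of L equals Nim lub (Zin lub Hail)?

Zin ∨ Hail = Hail
Nim ∨ Hail = Ash

Ash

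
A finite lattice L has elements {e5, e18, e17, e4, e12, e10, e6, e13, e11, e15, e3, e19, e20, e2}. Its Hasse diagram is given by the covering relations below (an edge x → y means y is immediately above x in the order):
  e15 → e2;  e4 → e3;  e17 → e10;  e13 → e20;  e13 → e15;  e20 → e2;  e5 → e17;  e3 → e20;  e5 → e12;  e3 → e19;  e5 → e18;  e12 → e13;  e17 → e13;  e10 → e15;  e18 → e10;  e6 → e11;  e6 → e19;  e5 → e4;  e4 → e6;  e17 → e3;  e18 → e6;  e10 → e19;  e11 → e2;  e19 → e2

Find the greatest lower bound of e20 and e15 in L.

e13

Common lower bounds of {e20, e15}: e12, e13, e17, e5.
The greatest among these is e13.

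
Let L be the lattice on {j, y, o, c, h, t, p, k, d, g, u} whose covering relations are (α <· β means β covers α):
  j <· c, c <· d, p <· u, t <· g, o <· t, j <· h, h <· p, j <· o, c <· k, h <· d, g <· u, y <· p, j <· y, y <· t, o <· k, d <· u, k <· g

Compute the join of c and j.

Common upper bounds of {c, j}: c, d, g, k, u.
The least among these is c.

c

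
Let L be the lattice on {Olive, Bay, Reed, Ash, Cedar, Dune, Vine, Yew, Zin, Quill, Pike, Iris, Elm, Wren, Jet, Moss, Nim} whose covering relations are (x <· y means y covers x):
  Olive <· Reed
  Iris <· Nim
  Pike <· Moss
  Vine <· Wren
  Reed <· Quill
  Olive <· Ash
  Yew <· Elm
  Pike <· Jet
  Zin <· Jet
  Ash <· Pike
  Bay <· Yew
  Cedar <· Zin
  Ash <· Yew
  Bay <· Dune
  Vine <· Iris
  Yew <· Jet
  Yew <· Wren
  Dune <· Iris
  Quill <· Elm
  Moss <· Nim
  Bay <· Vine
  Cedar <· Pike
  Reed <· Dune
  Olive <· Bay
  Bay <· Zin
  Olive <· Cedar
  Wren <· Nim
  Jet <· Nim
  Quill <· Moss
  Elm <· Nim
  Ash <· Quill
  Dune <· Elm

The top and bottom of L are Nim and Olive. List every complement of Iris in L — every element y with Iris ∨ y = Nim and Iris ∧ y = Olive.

Ash, Cedar, Pike

Need y with Iris ∨ y = Nim and Iris ∧ y = Olive.
Checking each element gives: Ash, Cedar, Pike.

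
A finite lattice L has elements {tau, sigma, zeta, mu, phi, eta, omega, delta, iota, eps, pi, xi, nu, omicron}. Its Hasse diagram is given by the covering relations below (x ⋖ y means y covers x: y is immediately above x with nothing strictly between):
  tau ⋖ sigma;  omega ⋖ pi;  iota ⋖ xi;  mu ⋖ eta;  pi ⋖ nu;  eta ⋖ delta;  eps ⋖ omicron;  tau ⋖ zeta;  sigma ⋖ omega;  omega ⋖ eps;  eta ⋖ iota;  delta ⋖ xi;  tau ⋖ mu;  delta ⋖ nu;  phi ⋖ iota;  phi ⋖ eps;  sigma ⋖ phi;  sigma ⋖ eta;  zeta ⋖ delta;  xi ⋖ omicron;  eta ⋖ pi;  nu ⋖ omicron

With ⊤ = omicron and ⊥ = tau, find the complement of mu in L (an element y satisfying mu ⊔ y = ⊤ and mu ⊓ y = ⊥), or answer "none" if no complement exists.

Need y with mu ∨ y = omicron and mu ∧ y = tau.
Checking each element gives: eps.

eps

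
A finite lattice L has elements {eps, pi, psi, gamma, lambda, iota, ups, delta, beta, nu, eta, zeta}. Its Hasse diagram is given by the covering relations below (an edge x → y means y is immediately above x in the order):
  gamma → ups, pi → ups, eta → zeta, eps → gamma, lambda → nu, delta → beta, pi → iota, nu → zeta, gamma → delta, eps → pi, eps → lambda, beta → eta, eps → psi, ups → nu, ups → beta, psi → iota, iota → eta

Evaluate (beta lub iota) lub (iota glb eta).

beta ∨ iota = eta
iota ∧ eta = iota
eta ∨ iota = eta

eta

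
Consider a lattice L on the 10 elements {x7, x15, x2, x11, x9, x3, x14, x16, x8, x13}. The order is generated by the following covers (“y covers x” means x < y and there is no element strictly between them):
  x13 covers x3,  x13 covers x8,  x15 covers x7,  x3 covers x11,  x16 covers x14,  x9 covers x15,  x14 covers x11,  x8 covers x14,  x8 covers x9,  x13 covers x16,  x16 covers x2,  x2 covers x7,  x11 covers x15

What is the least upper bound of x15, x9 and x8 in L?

x8

Common upper bounds of {x15, x9, x8}: x13, x8.
The least among these is x8.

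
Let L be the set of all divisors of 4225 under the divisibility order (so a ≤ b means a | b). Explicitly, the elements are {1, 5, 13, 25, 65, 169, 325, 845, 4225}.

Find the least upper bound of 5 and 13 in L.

65

Common upper bounds of {5, 13}: 325, 4225, 65, 845.
The least among these is 65.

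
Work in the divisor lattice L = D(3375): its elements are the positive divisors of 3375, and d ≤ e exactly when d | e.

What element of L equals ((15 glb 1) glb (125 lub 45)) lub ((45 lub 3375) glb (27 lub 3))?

27

15 ∧ 1 = 1
125 ∨ 45 = 1125
1 ∧ 1125 = 1
45 ∨ 3375 = 3375
27 ∨ 3 = 27
3375 ∧ 27 = 27
1 ∨ 27 = 27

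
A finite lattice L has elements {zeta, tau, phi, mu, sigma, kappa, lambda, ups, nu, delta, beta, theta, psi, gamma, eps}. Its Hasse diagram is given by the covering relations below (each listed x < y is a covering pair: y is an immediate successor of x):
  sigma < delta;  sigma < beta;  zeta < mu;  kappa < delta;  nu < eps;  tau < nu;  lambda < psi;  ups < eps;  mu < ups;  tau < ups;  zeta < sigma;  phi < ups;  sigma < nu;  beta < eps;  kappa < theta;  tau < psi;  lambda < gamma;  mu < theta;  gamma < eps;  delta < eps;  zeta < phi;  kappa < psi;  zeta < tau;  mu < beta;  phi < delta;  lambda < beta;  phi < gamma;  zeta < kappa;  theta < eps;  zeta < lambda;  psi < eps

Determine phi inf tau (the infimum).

zeta

Common lower bounds of {phi, tau}: zeta.
The greatest among these is zeta.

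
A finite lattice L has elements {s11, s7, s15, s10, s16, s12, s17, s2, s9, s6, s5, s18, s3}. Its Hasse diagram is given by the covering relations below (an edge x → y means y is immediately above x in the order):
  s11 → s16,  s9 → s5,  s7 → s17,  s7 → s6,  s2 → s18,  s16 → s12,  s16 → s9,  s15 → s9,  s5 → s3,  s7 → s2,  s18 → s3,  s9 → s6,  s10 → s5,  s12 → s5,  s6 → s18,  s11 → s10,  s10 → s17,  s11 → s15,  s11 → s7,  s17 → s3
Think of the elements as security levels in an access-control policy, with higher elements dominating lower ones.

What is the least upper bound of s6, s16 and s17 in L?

s3

Common upper bounds of {s6, s16, s17}: s3.
The least among these is s3.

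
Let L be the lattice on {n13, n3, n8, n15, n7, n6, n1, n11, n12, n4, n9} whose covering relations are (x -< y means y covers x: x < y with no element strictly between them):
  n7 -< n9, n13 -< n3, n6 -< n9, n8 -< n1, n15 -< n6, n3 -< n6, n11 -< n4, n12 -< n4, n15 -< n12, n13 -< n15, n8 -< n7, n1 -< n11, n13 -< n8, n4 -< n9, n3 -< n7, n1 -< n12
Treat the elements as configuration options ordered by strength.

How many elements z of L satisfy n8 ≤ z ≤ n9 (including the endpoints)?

The interval [n8, n9] = {n1, n11, n12, n4, n7, n8, n9}, which has 7 elements.

7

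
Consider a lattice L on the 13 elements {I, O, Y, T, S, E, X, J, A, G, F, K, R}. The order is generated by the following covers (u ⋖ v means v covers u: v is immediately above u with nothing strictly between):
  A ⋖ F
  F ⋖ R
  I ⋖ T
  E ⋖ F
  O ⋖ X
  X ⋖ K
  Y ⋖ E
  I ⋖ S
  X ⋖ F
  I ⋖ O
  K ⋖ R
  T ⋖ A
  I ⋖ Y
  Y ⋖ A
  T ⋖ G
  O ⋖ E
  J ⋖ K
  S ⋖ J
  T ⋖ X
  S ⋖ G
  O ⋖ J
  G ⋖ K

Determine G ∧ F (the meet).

T

Common lower bounds of {G, F}: I, T.
The greatest among these is T.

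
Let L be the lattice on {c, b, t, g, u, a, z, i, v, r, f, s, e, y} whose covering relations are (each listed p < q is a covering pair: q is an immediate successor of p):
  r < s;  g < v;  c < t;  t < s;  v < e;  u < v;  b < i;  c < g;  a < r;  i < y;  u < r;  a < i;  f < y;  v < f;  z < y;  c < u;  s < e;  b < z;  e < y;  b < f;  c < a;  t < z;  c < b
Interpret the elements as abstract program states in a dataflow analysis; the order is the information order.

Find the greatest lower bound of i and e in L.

Common lower bounds of {i, e}: a, c.
The greatest among these is a.

a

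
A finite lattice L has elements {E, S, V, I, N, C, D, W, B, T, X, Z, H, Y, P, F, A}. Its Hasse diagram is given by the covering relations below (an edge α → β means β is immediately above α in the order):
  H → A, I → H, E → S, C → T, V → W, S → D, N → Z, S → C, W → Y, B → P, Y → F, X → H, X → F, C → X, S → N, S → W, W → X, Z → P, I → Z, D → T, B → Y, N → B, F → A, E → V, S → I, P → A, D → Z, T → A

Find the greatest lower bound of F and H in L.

Common lower bounds of {F, H}: C, E, S, V, W, X.
The greatest among these is X.

X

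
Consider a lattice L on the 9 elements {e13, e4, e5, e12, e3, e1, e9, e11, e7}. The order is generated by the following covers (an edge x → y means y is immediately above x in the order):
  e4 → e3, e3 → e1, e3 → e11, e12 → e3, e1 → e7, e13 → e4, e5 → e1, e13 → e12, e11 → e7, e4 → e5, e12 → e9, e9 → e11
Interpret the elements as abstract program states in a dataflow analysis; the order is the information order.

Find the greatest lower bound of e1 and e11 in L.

Common lower bounds of {e1, e11}: e12, e13, e3, e4.
The greatest among these is e3.

e3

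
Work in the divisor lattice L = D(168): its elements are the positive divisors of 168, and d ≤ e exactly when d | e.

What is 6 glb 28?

Common lower bounds of {6, 28}: 1, 2.
The greatest among these is 2.

2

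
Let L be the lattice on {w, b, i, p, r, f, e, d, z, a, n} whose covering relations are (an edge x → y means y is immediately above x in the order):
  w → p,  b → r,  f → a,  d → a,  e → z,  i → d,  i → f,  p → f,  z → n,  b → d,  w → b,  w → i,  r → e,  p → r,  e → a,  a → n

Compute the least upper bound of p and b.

Common upper bounds of {p, b}: a, e, n, r, z.
The least among these is r.

r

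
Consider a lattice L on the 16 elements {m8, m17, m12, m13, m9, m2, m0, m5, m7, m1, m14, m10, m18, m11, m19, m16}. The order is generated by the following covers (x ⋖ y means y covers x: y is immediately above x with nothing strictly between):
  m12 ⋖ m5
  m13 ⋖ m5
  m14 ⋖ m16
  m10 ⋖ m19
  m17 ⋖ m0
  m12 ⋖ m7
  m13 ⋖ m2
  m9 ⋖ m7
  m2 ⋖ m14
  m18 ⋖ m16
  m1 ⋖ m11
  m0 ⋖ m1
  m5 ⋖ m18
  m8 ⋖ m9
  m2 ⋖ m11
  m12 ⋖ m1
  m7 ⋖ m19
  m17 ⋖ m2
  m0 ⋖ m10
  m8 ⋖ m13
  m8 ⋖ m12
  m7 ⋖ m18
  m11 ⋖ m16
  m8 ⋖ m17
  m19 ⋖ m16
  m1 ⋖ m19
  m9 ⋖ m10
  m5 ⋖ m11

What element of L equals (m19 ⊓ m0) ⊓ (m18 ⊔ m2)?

m19 ∧ m0 = m0
m18 ∨ m2 = m16
m0 ∧ m16 = m0

m0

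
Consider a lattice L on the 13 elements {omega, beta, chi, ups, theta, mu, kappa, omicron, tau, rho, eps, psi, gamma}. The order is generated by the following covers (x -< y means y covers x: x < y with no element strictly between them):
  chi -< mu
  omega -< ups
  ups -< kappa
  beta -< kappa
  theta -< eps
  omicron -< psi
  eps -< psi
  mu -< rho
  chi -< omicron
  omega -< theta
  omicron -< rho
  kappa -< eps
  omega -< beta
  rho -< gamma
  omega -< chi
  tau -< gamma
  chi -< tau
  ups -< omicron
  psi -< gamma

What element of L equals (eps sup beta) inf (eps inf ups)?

eps ∨ beta = eps
eps ∧ ups = ups
eps ∧ ups = ups

ups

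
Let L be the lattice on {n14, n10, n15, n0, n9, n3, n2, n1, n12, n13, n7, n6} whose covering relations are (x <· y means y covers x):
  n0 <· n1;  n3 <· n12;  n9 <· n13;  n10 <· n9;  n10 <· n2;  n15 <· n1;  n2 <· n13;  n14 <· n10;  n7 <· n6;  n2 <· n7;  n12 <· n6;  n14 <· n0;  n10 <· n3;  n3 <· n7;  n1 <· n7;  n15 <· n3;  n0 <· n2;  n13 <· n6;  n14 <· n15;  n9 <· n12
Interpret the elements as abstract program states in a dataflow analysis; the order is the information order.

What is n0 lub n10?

n2

Common upper bounds of {n0, n10}: n13, n2, n6, n7.
The least among these is n2.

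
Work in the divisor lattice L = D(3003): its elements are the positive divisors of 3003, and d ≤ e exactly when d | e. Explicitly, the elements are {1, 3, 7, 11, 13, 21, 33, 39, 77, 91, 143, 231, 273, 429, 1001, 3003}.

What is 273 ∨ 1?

In the divisibility order, the join is the least common multiple: lcm(273, 1) = 273.

273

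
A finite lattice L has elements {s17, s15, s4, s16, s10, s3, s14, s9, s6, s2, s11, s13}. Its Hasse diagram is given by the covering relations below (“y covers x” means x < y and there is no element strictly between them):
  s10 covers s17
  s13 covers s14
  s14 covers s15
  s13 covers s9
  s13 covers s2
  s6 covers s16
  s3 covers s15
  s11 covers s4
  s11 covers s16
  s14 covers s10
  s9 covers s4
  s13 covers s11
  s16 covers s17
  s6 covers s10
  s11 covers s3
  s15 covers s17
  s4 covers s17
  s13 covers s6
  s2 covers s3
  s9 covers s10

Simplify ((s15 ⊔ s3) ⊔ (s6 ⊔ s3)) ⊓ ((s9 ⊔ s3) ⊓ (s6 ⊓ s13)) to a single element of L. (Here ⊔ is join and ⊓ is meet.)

s6

s15 ∨ s3 = s3
s6 ∨ s3 = s13
s3 ∨ s13 = s13
s9 ∨ s3 = s13
s6 ∧ s13 = s6
s13 ∧ s6 = s6
s13 ∧ s6 = s6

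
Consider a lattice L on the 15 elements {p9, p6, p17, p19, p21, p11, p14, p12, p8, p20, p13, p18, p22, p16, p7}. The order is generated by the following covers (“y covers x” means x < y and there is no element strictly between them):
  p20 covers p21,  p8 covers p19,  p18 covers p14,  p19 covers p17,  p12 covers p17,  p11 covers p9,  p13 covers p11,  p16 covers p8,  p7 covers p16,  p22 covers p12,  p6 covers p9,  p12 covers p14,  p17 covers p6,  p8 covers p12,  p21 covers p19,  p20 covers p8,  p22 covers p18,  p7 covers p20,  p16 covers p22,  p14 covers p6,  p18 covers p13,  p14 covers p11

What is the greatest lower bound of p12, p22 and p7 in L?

Common lower bounds of {p12, p22, p7}: p11, p12, p14, p17, p6, p9.
The greatest among these is p12.

p12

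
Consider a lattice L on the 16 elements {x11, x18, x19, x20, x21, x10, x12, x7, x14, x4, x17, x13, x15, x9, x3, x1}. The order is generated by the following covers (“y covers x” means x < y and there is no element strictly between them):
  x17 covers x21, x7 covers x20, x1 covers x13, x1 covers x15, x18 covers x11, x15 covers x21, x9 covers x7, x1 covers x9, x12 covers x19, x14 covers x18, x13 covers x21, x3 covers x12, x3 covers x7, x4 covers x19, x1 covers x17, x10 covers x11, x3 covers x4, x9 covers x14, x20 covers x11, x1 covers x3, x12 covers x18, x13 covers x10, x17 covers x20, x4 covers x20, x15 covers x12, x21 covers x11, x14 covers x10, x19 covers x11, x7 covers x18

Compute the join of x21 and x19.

x15

Common upper bounds of {x21, x19}: x1, x15.
The least among these is x15.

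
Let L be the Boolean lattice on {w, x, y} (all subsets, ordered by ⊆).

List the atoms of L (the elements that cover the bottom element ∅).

The atoms are exactly the elements that cover ∅: {w}, {x}, {y}.

{w}, {x}, {y}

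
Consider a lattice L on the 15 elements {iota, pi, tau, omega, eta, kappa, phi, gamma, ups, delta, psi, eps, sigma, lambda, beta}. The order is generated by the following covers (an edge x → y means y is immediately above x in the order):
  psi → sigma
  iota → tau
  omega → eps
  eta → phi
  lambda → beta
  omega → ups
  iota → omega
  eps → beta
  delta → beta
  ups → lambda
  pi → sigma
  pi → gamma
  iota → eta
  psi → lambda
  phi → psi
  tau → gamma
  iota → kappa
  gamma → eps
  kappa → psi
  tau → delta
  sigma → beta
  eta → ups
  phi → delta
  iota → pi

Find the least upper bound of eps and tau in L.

Common upper bounds of {eps, tau}: beta, eps.
The least among these is eps.

eps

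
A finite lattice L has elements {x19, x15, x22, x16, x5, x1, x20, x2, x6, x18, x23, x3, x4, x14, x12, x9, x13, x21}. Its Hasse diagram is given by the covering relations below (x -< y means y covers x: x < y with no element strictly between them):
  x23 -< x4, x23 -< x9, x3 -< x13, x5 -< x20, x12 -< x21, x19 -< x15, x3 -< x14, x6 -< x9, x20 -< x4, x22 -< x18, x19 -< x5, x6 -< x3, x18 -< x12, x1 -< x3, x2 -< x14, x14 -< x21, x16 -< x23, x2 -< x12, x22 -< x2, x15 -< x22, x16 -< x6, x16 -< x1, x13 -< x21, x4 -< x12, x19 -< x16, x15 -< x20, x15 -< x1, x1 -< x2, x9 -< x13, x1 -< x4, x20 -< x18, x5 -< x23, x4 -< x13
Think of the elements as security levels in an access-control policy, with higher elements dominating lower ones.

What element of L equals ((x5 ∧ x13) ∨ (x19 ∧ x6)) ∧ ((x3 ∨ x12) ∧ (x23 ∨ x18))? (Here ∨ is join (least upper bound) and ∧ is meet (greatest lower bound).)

x5 ∧ x13 = x5
x19 ∧ x6 = x19
x5 ∨ x19 = x5
x3 ∨ x12 = x21
x23 ∨ x18 = x12
x21 ∧ x12 = x12
x5 ∧ x12 = x5

x5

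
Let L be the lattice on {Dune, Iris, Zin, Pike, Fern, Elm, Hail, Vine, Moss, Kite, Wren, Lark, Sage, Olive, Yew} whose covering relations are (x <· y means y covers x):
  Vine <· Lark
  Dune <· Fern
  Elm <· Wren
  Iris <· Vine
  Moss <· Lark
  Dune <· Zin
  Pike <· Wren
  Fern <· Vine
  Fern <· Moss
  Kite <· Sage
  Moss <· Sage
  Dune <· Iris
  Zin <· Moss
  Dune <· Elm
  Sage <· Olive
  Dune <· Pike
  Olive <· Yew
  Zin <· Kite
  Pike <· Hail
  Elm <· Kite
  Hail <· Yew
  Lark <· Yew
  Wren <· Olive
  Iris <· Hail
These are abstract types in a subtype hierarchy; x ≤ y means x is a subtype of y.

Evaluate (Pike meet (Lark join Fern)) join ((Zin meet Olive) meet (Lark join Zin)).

Lark ∨ Fern = Lark
Pike ∧ Lark = Dune
Zin ∧ Olive = Zin
Lark ∨ Zin = Lark
Zin ∧ Lark = Zin
Dune ∨ Zin = Zin

Zin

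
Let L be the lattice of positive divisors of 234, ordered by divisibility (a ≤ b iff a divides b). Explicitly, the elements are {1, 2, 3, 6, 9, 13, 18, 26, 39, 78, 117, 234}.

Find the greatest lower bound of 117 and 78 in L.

Common lower bounds of {117, 78}: 1, 13, 3, 39.
The greatest among these is 39.

39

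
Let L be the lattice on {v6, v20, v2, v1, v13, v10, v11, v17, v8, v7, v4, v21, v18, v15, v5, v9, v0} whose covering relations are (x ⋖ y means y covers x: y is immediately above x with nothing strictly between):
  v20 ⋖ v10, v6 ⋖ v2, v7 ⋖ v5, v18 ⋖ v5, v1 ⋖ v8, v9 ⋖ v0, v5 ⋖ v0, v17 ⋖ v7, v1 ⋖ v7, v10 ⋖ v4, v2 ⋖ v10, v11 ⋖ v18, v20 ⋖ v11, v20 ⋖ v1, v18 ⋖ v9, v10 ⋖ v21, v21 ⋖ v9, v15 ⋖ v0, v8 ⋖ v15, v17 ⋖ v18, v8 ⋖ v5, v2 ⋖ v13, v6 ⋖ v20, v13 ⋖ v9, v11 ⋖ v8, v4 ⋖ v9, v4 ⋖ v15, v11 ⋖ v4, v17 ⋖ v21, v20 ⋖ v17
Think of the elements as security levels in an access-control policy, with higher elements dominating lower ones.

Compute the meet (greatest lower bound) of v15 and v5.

Common lower bounds of {v15, v5}: v1, v11, v20, v6, v8.
The greatest among these is v8.

v8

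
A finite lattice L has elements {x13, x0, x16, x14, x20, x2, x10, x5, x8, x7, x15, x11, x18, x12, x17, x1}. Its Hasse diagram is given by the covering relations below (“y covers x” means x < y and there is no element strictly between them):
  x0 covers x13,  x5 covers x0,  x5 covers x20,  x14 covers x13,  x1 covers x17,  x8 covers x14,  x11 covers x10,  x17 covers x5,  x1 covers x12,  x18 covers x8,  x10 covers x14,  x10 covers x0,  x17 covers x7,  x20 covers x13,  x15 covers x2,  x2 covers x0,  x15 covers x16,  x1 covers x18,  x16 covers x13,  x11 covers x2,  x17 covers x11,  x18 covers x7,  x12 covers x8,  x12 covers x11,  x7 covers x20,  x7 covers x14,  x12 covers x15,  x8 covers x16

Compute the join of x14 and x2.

Common upper bounds of {x14, x2}: x1, x11, x12, x17.
The least among these is x11.

x11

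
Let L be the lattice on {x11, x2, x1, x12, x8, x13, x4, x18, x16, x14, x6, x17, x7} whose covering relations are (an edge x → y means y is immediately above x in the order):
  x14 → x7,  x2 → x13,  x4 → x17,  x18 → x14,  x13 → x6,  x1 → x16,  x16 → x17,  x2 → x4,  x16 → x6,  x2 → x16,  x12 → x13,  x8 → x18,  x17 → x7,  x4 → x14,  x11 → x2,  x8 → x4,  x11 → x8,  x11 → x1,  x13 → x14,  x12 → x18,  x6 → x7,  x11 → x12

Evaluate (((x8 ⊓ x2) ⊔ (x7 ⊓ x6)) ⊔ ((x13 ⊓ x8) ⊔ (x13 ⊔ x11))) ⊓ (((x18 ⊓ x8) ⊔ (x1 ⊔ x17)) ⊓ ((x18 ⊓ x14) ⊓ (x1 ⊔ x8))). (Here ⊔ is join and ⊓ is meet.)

x8 ∧ x2 = x11
x7 ∧ x6 = x6
x11 ∨ x6 = x6
x13 ∧ x8 = x11
x13 ∨ x11 = x13
x11 ∨ x13 = x13
x6 ∨ x13 = x6
x18 ∧ x8 = x8
x1 ∨ x17 = x17
x8 ∨ x17 = x17
x18 ∧ x14 = x18
x1 ∨ x8 = x17
x18 ∧ x17 = x8
x17 ∧ x8 = x8
x6 ∧ x8 = x11

x11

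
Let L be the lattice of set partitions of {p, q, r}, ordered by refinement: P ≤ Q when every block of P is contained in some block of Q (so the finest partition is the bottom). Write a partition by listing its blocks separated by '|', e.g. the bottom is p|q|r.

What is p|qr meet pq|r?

p|q|r

Common lower bounds of {p|qr, pq|r}: p|q|r.
The greatest among these is p|q|r.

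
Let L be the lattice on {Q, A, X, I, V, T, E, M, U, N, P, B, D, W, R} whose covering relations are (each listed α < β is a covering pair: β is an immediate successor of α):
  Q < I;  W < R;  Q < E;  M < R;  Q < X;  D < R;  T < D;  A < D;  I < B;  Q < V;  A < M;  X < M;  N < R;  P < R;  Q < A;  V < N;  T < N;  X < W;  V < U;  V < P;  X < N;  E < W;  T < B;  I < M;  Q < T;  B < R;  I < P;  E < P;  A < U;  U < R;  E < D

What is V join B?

Common upper bounds of {V, B}: R.
The least among these is R.

R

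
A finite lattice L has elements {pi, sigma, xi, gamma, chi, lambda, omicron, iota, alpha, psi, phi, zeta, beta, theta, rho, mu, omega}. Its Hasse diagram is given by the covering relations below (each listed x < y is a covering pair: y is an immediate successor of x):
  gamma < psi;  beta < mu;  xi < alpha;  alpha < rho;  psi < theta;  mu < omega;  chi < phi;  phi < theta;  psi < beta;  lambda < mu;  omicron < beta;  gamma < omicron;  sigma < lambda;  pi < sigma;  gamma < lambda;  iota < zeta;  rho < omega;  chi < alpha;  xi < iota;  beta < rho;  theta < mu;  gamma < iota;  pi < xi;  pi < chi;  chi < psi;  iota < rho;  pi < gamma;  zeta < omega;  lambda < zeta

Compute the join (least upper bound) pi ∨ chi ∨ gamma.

psi

Common upper bounds of {pi, chi, gamma}: beta, mu, omega, psi, rho, theta.
The least among these is psi.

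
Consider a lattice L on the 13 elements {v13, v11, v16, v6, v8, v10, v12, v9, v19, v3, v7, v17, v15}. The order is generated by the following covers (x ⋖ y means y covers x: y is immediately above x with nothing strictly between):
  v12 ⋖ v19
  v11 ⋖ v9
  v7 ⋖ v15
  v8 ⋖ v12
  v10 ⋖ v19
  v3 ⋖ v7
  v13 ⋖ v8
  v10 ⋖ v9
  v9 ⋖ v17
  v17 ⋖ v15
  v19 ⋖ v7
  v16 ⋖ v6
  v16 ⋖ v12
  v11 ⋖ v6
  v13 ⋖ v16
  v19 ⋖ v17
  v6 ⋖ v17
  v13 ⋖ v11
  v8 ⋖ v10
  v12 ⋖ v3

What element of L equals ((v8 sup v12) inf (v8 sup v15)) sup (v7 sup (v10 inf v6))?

v7

v8 ∨ v12 = v12
v8 ∨ v15 = v15
v12 ∧ v15 = v12
v10 ∧ v6 = v13
v7 ∨ v13 = v7
v12 ∨ v7 = v7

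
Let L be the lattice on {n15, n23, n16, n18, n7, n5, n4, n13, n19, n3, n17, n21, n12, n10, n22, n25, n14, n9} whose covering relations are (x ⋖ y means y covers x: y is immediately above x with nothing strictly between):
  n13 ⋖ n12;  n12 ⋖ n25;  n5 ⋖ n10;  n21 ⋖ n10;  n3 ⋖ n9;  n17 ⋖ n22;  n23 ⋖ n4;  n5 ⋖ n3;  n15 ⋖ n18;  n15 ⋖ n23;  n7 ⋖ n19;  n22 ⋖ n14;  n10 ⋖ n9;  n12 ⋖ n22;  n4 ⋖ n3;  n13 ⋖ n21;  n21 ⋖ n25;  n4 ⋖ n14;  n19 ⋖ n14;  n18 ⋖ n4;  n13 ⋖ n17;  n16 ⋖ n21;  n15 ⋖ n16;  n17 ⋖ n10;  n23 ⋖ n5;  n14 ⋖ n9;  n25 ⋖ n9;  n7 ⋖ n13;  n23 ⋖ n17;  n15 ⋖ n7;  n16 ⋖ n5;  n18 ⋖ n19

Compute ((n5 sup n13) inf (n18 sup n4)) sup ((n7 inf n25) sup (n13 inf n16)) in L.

n17

n5 ∨ n13 = n10
n18 ∨ n4 = n4
n10 ∧ n4 = n23
n7 ∧ n25 = n7
n13 ∧ n16 = n15
n7 ∨ n15 = n7
n23 ∨ n7 = n17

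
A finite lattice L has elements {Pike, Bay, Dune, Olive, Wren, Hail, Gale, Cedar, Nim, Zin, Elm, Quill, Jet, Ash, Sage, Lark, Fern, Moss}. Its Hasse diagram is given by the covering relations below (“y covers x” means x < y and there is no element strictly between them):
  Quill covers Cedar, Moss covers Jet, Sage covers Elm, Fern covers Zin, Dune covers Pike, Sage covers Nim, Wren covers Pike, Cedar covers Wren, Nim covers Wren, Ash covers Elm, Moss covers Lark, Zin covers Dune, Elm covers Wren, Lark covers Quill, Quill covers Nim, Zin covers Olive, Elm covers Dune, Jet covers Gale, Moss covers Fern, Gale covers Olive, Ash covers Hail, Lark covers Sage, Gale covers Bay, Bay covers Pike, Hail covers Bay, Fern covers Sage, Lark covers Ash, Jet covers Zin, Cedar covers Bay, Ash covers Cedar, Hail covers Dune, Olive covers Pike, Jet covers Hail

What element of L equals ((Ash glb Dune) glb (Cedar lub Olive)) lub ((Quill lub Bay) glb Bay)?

Ash ∧ Dune = Dune
Cedar ∨ Olive = Moss
Dune ∧ Moss = Dune
Quill ∨ Bay = Quill
Quill ∧ Bay = Bay
Dune ∨ Bay = Hail

Hail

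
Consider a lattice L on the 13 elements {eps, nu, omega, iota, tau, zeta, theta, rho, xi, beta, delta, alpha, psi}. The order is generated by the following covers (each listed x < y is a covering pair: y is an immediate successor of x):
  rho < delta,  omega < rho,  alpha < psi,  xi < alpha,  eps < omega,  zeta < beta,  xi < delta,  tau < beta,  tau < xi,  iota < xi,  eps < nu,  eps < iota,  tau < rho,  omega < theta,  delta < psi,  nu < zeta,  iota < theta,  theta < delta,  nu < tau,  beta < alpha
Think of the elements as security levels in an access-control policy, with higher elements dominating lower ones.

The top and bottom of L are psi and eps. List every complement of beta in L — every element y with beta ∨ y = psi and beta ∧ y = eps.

Need y with beta ∨ y = psi and beta ∧ y = eps.
Checking each element gives: omega, theta.

omega, theta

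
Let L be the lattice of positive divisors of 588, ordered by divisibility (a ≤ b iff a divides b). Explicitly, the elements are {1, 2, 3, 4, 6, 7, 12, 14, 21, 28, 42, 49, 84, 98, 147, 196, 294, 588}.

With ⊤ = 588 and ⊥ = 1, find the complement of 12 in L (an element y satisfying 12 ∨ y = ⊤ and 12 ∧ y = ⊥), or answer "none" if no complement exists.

49

Need y with 12 ∨ y = 588 and 12 ∧ y = 1.
Checking each element gives: 49.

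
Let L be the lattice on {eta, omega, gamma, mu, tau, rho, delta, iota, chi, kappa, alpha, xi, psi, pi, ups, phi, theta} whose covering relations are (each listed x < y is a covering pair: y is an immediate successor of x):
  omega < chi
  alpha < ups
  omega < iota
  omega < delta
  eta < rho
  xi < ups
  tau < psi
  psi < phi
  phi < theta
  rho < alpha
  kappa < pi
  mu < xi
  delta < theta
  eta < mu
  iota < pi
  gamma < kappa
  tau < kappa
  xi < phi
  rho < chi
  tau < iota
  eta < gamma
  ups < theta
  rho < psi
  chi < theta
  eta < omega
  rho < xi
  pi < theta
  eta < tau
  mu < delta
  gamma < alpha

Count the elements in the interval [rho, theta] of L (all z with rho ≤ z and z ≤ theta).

8

The interval [rho, theta] = {alpha, chi, phi, psi, rho, theta, ups, xi}, which has 8 elements.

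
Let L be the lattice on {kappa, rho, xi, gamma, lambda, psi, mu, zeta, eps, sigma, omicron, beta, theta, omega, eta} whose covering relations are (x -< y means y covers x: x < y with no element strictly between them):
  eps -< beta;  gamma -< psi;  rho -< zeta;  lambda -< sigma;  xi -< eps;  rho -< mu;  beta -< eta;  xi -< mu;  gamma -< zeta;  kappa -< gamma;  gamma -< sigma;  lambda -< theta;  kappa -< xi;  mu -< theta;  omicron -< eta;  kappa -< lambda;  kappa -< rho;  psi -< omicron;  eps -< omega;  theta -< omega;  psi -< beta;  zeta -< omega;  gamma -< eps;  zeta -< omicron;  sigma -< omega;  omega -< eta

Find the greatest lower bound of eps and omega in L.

eps

Common lower bounds of {eps, omega}: eps, gamma, kappa, xi.
The greatest among these is eps.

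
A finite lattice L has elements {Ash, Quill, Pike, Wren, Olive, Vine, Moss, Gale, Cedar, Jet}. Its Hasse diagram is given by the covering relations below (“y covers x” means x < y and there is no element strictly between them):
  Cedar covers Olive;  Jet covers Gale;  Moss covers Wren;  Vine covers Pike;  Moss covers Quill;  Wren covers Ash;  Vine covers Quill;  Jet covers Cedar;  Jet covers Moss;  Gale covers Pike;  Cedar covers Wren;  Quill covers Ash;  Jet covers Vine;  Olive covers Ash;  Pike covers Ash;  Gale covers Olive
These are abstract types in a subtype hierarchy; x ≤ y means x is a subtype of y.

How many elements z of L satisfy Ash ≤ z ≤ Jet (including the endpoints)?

10

The interval [Ash, Jet] = {Ash, Cedar, Gale, Jet, Moss, Olive, Pike, Quill, Vine, Wren}, which has 10 elements.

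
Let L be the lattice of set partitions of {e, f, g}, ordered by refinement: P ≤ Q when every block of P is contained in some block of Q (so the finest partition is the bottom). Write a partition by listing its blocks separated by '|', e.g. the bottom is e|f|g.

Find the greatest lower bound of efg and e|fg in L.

Common lower bounds of {efg, e|fg}: e|fg, e|f|g.
The greatest among these is e|fg.

e|fg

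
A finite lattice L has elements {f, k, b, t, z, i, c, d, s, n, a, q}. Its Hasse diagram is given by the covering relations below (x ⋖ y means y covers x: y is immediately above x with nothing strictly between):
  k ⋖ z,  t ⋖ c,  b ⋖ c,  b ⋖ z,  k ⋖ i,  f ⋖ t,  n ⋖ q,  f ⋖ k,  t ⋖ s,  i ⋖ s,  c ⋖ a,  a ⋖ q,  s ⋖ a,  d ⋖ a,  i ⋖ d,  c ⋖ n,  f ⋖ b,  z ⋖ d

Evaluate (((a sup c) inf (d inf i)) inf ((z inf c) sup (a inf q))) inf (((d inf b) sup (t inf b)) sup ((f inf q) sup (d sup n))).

a ∨ c = a
d ∧ i = i
a ∧ i = i
z ∧ c = b
a ∧ q = a
b ∨ a = a
i ∧ a = i
d ∧ b = b
t ∧ b = f
b ∨ f = b
f ∧ q = f
d ∨ n = q
f ∨ q = q
b ∨ q = q
i ∧ q = i

i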